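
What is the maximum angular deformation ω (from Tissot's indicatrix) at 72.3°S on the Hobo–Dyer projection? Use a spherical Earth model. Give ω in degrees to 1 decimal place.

Hobo–Dyer is a cylindrical equal-area projection with standard parallels at ±37.5°. For cylindrical equal-area with standard parallel φ₀, h = cos φ / cos φ₀ and k = cos φ₀ / cos φ, so h·k = 1.
At 72.3°: h = 0.3832, k = 2.609; principal scales a = 2.609, b = 0.3832.
sin(ω/2) = (a − b)/(a + b) = 2.226/2.993 = 0.7439, so ω = 2 arcsin(0.7439) ≈ 96.1°.

96.1°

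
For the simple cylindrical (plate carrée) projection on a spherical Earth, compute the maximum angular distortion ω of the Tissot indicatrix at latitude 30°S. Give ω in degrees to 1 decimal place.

Plate carrée maps x = Rλ, y = Rφ. The meridian scale is h = 1 and the parallel scale is k = 1/cos φ = sec φ.
At 30°: h = 1.000, k = 1.155; principal scales a = 1.155, b = 1.000.
sin(ω/2) = (a − b)/(a + b) = 0.1547/2.155 = 0.07180, so ω = 2 arcsin(0.07180) ≈ 8.2°.

8.2°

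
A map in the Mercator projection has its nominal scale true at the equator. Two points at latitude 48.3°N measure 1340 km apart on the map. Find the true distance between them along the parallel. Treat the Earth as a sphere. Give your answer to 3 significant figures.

Mercator is conformal, so the point scale is isotropic: h = k = sec φ = 1/cos φ.
Along the parallel at 48.3°, map distances are exaggerated by k = sec 48.3° = 1.503.
True distance = 1340 / 1.503 = 1340 × cos 48.3° ≈ 891 km.

891 km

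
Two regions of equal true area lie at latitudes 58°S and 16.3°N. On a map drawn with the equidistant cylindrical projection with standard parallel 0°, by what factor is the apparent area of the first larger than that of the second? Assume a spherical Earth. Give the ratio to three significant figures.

For the equirectangular projection with φ₀ = 0 (plate carrée), h = 1 along meridians and k = sec φ along parallels.
Areal scale at 58°: h·k = 1.000 × 1.887 = 1.887.
Areal scale at 16.3°: h·k = 1.000 × 1.042 = 1.042.
Ratio = 1.887/1.042 ≈ 1.81.

1.81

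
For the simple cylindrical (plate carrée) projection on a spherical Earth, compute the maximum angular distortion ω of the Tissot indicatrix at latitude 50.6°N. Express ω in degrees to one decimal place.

For the equirectangular projection with φ₀ = 0 (plate carrée), h = 1 along meridians and k = sec φ along parallels.
At 50.6°: h = 1.000, k = 1.575; principal scales a = 1.575, b = 1.000.
sin(ω/2) = (a − b)/(a + b) = 0.5755/2.575 = 0.2234, so ω = 2 arcsin(0.2234) ≈ 25.8°.

25.8°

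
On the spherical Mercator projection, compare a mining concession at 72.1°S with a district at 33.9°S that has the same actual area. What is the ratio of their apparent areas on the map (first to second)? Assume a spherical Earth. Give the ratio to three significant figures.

Mercator is conformal with k = sec φ, so areal scale = k² = sec²φ.
At 72.1°: sec²(72.1°) = 1/0.3074² = 10.59.
At 33.9°: sec²(33.9°) = 1/0.8300² = 1.452.
Ratio = 10.59/1.452 = cos²(33.9°)/cos²(72.1°) ≈ 7.29.

7.29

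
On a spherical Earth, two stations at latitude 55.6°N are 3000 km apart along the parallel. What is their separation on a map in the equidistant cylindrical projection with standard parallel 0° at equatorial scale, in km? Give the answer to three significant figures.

5310 km

In the plate carrée (x = Rλ, y = Rφ), meridians are true-scale (h = 1) and parallels are stretched by k = sec φ.
Along the parallel, k = sec 55.6° = 1/0.5650 = 1.770.
Map distance = 3000 × 1.770 ≈ 5310 km.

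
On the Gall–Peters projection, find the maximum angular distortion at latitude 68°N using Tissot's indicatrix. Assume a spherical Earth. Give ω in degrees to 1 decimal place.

Gall–Peters is a cylindrical equal-area projection with standard parallels at ±45°. For cylindrical equal-area with standard parallel φ₀, h = cos φ / cos φ₀ and k = cos φ₀ / cos φ, so h·k = 1.
At 68°: h = 0.5298, k = 1.888; principal scales a = 1.888, b = 0.5298.
sin(ω/2) = (a − b)/(a + b) = 1.358/2.417 = 0.5617, so ω = 2 arcsin(0.5617) ≈ 68.3°.

68.3°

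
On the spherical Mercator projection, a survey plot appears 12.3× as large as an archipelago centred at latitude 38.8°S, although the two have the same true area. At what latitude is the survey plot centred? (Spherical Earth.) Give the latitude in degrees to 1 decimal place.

Mercator areal scale is sec²φ, so apparent-area ratio = sec²φ₁ / sec²φ₂ = cos²φ₂ / cos²φ₁.
cos²φ₂ / cos²φ₁ = 12.3  ⇒  cos φ₁ = cos 38.8° / √12.3 = 0.7793/3.507 = 0.2222.
φ₁ = arccos(0.2222) ≈ 77.2°.

77.2°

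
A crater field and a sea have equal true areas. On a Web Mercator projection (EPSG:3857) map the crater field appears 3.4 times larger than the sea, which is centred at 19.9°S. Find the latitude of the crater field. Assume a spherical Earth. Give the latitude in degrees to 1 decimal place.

59.3°

Mercator areal scale is sec²φ, so apparent-area ratio = sec²φ₁ / sec²φ₂ = cos²φ₂ / cos²φ₁.
cos²φ₂ / cos²φ₁ = 3.4  ⇒  cos φ₁ = cos 19.9° / √3.4 = 0.9403/1.844 = 0.5099.
φ₁ = arccos(0.5099) ≈ 59.3°.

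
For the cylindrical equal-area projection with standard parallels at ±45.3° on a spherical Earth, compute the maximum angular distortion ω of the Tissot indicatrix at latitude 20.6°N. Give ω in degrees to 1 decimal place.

32.3°

Cylindrical equal-area (φ₀ = 45.3°): h = cos φ / cos 45.3° along meridians, k = cos 45.3° / cos φ along parallels; h·k = 1.
At 20.6°: h = 1.331, k = 0.7514; principal scales a = 1.331, b = 0.7514.
sin(ω/2) = (a − b)/(a + b) = 0.5793/2.082 = 0.2782, so ω = 2 arcsin(0.2782) ≈ 32.3°.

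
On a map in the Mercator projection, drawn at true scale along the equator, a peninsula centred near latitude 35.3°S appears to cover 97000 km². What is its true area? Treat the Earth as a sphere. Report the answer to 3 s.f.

For Mercator, h = k = sec φ (a conformal cylindrical projection has a single point scale, 1/cos φ).
Areal scale = k² = sec²φ = 1/cos²(35.3°) = 1/0.8161² = 1.501.
True area = apparent / (areal scale) = 97000 / 1.501 ≈ 64600 km².

64600 km²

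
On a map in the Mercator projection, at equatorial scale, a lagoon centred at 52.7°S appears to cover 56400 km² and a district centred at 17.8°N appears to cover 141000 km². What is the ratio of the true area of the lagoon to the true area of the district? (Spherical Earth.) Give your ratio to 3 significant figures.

Since Mercator area scale is 1/cos²φ, the true area equals the apparent area multiplied by cos²φ.
True area of lagoon: 56400 × cos²(52.7°) = 56400 × 0.3672 = 20710 km².
True area of district: 141000 × cos²(17.8°) = 141000 × 0.9066 = 127800 km².
Ratio = 20710 / 127800 ≈ 0.162.

0.162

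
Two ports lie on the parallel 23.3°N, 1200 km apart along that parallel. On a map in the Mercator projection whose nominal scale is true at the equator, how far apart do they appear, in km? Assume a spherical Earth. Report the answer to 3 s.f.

1310 km

For Mercator, h = k = sec φ (a conformal cylindrical projection has a single point scale, 1/cos φ).
Along the parallel, k = sec 23.3° = 1/0.9184 = 1.089.
Map distance = 1200 × 1.089 ≈ 1310 km.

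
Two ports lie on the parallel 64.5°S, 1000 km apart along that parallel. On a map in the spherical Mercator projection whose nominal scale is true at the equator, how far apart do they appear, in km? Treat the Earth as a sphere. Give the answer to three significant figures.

The Mercator projection is conformal; its linear scale factor is the same in every direction and equals sec φ = 1/cos φ.
Along the parallel, k = sec 64.5° = 1/0.4305 = 2.323.
Map distance = 1000 × 2.323 ≈ 2320 km.

2320 km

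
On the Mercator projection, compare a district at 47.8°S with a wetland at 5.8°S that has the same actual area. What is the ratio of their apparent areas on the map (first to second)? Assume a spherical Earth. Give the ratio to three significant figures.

2.19

Mercator is conformal with k = sec φ, so areal scale = k² = sec²φ.
At 47.8°: sec²(47.8°) = 1/0.6717² = 2.216.
At 5.8°: sec²(5.8°) = 1/0.9949² = 1.010.
Ratio = 2.216/1.010 = cos²(5.8°)/cos²(47.8°) ≈ 2.19.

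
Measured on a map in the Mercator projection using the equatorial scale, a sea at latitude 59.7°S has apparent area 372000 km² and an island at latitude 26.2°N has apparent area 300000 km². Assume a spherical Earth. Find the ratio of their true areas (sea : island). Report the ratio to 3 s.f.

Mercator's areal exaggeration is sec²φ; hence true area = (apparent area) · cos²φ.
True area of sea: 372000 × cos²(59.7°) = 372000 × 0.2545 = 94690 km².
True area of island: 300000 × cos²(26.2°) = 300000 × 0.8051 = 241500 km².
Ratio = 94690 / 241500 ≈ 0.392.

0.392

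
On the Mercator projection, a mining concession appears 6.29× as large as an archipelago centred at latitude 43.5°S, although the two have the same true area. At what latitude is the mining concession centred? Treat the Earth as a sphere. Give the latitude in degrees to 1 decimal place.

On Mercator, (apparent₁)/(apparent₂) = sec²φ₁ / sec²φ₂ when true areas are equal.
cos²φ₂ / cos²φ₁ = 6.29  ⇒  cos φ₁ = cos 43.5° / √6.29 = 0.7254/2.508 = 0.2892.
φ₁ = arccos(0.2892) ≈ 73.2°.

73.2°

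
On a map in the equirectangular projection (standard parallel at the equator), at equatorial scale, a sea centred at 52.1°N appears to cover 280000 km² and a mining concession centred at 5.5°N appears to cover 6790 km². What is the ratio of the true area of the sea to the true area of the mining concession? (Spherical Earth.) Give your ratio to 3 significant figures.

25.4

On the plate carrée, areal scale = h·k = 1 × sec φ, so true area = apparent × cos φ.
True area of sea: 280000 × cos(52.1°) = 280000 × 0.6143 = 172000 km².
True area of mining concession: 6790 × cos(5.5°) = 6790 × 0.9954 = 6759 km².
Ratio = 172000 / 6759 ≈ 25.4.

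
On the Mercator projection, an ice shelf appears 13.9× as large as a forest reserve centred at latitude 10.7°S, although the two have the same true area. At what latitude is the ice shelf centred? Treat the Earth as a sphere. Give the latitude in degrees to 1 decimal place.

For equal true areas on Mercator, apparent areas scale as sec²φ, so the ratio is cos²φ₂ / cos²φ₁.
cos²φ₂ / cos²φ₁ = 13.9  ⇒  cos φ₁ = cos 10.7° / √13.9 = 0.9826/3.728 = 0.2636.
φ₁ = arccos(0.2636) ≈ 74.7°.

74.7°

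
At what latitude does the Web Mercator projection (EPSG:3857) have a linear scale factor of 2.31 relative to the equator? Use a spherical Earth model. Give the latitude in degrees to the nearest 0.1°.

Mercator scale is k = sec φ = 1/cos φ.
1/cos φ = 2.31  ⇒  cos φ = 0.4329  ⇒  φ = arccos(0.4329) ≈ 64.3°.

64.3°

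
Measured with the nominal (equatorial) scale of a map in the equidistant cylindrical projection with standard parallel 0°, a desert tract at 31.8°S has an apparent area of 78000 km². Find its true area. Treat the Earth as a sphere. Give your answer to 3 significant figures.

66300 km²

Plate carrée maps x = Rλ, y = Rφ. The meridian scale is h = 1 and the parallel scale is k = 1/cos φ = sec φ.
Areal scale = h·k = 1 × sec φ; at 31.8°, h = 1.000, k = 1.177, so h·k = 1.177.
True area = apparent / (areal scale) = 78000 / 1.177 ≈ 66300 km².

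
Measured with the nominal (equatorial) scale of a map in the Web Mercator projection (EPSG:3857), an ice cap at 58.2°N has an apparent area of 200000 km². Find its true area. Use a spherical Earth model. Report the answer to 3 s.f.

55500 km²

Mercator is conformal, so the point scale is isotropic: h = k = sec φ = 1/cos φ.
Areal scale = k² = sec²φ = 1/cos²(58.2°) = 1/0.5270² = 3.601.
True area = apparent / (areal scale) = 200000 / 3.601 ≈ 55500 km².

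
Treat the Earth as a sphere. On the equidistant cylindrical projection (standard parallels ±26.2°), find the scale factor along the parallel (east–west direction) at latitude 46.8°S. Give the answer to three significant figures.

1.31

The equidistant cylindrical projection with φ₀ = 26.2° has h = 1 (meridians true) and k = cos φ₀ / cos φ along parallels.
k = cos 26.2° / cos 46.8° = 0.8973/0.6845 = 1.311.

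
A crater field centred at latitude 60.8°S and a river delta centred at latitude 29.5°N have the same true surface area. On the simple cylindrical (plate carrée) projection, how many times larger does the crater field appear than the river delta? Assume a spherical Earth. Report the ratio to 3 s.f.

In the plate carrée (x = Rλ, y = Rφ), meridians are true-scale (h = 1) and parallels are stretched by k = sec φ.
Areal scale at 60.8°: h·k = 1.000 × 2.050 = 2.050.
Areal scale at 29.5°: h·k = 1.000 × 1.149 = 1.149.
Ratio = 2.050/1.149 ≈ 1.78.

1.78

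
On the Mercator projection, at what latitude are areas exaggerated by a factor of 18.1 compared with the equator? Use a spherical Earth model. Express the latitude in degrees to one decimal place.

Mercator areal scale is sec²φ.
sec²φ = 18.1  ⇒  cos²φ = 0.05525  ⇒  cos φ = 0.2351.
φ = arccos(0.2351) ≈ 76.4°.

76.4°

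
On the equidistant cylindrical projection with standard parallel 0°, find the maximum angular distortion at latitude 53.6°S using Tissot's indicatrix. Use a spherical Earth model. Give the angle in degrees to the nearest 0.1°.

29.6°

For the equirectangular projection with φ₀ = 0 (plate carrée), h = 1 along meridians and k = sec φ along parallels.
At 53.6°: h = 1.000, k = 1.685; principal scales a = 1.685, b = 1.000.
sin(ω/2) = (a − b)/(a + b) = 0.6852/2.685 = 0.2552, so ω = 2 arcsin(0.2552) ≈ 29.6°.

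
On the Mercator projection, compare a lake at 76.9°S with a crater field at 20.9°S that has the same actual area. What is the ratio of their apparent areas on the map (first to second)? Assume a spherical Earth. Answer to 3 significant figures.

On Mercator, area is exaggerated by sec²φ = 1/cos²φ.
At 76.9°: sec²(76.9°) = 1/0.2267² = 19.47.
At 20.9°: sec²(20.9°) = 1/0.9342² = 1.146.
Ratio = 19.47/1.146 = cos²(20.9°)/cos²(76.9°) ≈ 17.0.

17.0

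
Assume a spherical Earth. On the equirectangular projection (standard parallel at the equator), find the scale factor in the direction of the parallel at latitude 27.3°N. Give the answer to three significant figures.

1.13

Plate carrée maps x = Rλ, y = Rφ. The meridian scale is h = 1 and the parallel scale is k = 1/cos φ = sec φ.
k = 1/cos 27.3° = 1/0.8886 = 1.125.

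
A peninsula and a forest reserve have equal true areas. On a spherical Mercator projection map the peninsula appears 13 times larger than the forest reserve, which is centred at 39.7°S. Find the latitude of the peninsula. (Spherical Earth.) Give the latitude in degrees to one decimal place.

77.7°

Mercator areal scale is sec²φ, so apparent-area ratio = sec²φ₁ / sec²φ₂ = cos²φ₂ / cos²φ₁.
cos²φ₂ / cos²φ₁ = 13  ⇒  cos φ₁ = cos 39.7° / √13 = 0.7694/3.606 = 0.2134.
φ₁ = arccos(0.2134) ≈ 77.7°.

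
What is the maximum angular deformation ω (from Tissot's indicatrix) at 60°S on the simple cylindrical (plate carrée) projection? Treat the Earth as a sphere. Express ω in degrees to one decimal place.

For the equirectangular projection with φ₀ = 0 (plate carrée), h = 1 along meridians and k = sec φ along parallels.
At 60°: h = 1.000, k = 2.000; principal scales a = 2.000, b = 1.000.
sin(ω/2) = (a − b)/(a + b) = 1.0000/3.000 = 0.3333, so ω = 2 arcsin(0.3333) ≈ 38.9°.

38.9°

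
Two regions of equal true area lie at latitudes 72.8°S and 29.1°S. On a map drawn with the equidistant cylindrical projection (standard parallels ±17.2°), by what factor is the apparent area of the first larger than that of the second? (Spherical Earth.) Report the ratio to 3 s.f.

With standard parallel φ₀ = 17.2°, the equirectangular projection gives x = Rλ cos φ₀, y = Rφ, so h = 1 and k = cos 17.2° / cos φ.
Areal scale at 72.8°: h·k = 1.000 × 3.230 = 3.230.
Areal scale at 29.1°: h·k = 1.000 × 1.093 = 1.093.
Ratio = 3.230/1.093 ≈ 2.95.

2.95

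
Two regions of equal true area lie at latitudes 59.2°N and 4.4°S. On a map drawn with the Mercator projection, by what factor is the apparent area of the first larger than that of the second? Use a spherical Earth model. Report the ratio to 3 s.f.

Mercator is conformal with k = sec φ, so areal scale = k² = sec²φ.
At 59.2°: sec²(59.2°) = 1/0.5120² = 3.814.
At 4.4°: sec²(4.4°) = 1/0.9971² = 1.006.
Ratio = 3.814/1.006 = cos²(4.4°)/cos²(59.2°) ≈ 3.79.

3.79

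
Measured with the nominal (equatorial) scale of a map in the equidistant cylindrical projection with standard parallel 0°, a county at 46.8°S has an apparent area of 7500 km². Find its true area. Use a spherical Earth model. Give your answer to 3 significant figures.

In the plate carrée (x = Rλ, y = Rφ), meridians are true-scale (h = 1) and parallels are stretched by k = sec φ.
Areal scale = h·k = 1 × sec φ; at 46.8°, h = 1.000, k = 1.461, so h·k = 1.461.
True area = apparent / (areal scale) = 7500 / 1.461 ≈ 5130 km².

5130 km²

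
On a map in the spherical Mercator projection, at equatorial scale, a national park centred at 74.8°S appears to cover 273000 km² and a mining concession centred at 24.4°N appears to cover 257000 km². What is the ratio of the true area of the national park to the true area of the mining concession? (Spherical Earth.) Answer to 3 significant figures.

On Mercator the areal scale is sec²φ, so true area = apparent × cos²φ.
True area of national park: 273000 × cos²(74.8°) = 273000 × 0.06874 = 18770 km².
True area of mining concession: 257000 × cos²(24.4°) = 257000 × 0.8293 = 213100 km².
Ratio = 18770 / 213100 ≈ 0.0880.

0.0880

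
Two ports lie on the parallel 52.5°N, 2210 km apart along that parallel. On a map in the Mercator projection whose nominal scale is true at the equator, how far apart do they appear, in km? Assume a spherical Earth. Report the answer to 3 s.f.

Mercator is conformal, so the point scale is isotropic: h = k = sec φ = 1/cos φ.
Along the parallel, k = sec 52.5° = 1/0.6088 = 1.643.
Map distance = 2210 × 1.643 ≈ 3630 km.

3630 km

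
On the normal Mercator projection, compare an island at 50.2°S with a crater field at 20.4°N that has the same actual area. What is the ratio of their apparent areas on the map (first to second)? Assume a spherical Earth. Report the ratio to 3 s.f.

2.14

Mercator is conformal with k = sec φ, so areal scale = k² = sec²φ.
At 50.2°: sec²(50.2°) = 1/0.6401² = 2.441.
At 20.4°: sec²(20.4°) = 1/0.9373² = 1.138.
Ratio = 2.441/1.138 = cos²(20.4°)/cos²(50.2°) ≈ 2.14.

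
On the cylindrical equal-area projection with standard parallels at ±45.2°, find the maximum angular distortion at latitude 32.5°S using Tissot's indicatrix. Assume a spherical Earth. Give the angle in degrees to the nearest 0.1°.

20.5°

A cylindrical equal-area projection with standard parallel φ₀ has meridian scale h = cos φ / cos φ₀ and parallel scale k = cos φ₀ / cos φ (so areas are preserved, h·k = 1).
At 32.5°: h = 1.197, k = 0.8355; principal scales a = 1.197, b = 0.8355.
sin(ω/2) = (a − b)/(a + b) = 0.3614/2.032 = 0.1778, so ω = 2 arcsin(0.1778) ≈ 20.5°.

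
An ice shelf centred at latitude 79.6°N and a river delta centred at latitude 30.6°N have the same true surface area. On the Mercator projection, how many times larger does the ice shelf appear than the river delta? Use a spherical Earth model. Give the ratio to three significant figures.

22.7

On Mercator, area is exaggerated by sec²φ = 1/cos²φ.
At 79.6°: sec²(79.6°) = 1/0.1805² = 30.69.
At 30.6°: sec²(30.6°) = 1/0.8607² = 1.350.
Ratio = 30.69/1.350 = cos²(30.6°)/cos²(79.6°) ≈ 22.7.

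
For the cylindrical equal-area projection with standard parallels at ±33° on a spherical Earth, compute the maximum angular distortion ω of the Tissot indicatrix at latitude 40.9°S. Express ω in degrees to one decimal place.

11.9°

A cylindrical equal-area projection with standard parallel φ₀ has meridian scale h = cos φ / cos φ₀ and parallel scale k = cos φ₀ / cos φ (so areas are preserved, h·k = 1).
At 40.9°: h = 0.9013, k = 1.110; principal scales a = 1.110, b = 0.9013.
sin(ω/2) = (a − b)/(a + b) = 0.2083/2.011 = 0.1036, so ω = 2 arcsin(0.1036) ≈ 11.9°.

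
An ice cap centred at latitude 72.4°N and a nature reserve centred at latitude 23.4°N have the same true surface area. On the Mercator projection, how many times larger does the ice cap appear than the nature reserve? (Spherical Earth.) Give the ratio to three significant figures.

Mercator areal scale is sec²φ.
At 72.4°: sec²(72.4°) = 1/0.3024² = 10.94.
At 23.4°: sec²(23.4°) = 1/0.9178² = 1.187.
Ratio = 10.94/1.187 = cos²(23.4°)/cos²(72.4°) ≈ 9.21.

9.21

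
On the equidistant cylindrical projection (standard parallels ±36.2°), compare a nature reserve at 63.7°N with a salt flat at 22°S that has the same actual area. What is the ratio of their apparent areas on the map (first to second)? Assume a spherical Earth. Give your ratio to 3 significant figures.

2.09

In the equirectangular projection with standard parallel φ₀ = 36.2° (x = Rλ cos φ₀, y = Rφ), meridians are true-scale (h = 1) and the parallel scale is k = cos φ₀ / cos φ.
Areal scale at 63.7°: h·k = 1.000 × 1.821 = 1.821.
Areal scale at 22°: h·k = 1.000 × 0.8703 = 0.8703.
Ratio = 1.821/0.8703 ≈ 2.09.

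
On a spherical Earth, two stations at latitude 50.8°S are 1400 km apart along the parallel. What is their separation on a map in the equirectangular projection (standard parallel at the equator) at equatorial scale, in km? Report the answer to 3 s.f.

For the equirectangular projection with φ₀ = 0 (plate carrée), h = 1 along meridians and k = sec φ along parallels.
Along the parallel, k = sec 50.8° = 1/0.6320 = 1.582.
Map distance = 1400 × 1.582 ≈ 2220 km.

2220 km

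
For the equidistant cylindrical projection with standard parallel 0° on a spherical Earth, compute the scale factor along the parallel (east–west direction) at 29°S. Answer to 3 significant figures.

1.14

In the plate carrée (x = Rλ, y = Rφ), meridians are true-scale (h = 1) and parallels are stretched by k = sec φ.
k = 1/cos 29° = 1/0.8746 = 1.143.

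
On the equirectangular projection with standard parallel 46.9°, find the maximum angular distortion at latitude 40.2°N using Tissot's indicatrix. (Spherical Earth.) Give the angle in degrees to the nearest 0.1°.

The equidistant cylindrical projection with φ₀ = 46.9° has h = 1 (meridians true) and k = cos φ₀ / cos φ along parallels.
At 40.2°: h = 1.000, k = 0.8946; principal scales a = 1.000, b = 0.8946.
sin(ω/2) = (a − b)/(a + b) = 0.1054/1.895 = 0.05565, so ω = 2 arcsin(0.05565) ≈ 6.4°.

6.4°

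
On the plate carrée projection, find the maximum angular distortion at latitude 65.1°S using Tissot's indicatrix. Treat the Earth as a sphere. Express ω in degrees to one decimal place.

48.1°

Plate carrée maps x = Rλ, y = Rφ. The meridian scale is h = 1 and the parallel scale is k = 1/cos φ = sec φ.
At 65.1°: h = 1.000, k = 2.375; principal scales a = 2.375, b = 1.000.
sin(ω/2) = (a − b)/(a + b) = 1.375/3.375 = 0.4074, so ω = 2 arcsin(0.4074) ≈ 48.1°.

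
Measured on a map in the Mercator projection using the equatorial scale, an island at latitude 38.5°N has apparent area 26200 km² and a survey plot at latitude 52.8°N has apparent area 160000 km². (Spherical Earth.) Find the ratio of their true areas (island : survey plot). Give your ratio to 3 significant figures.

0.274

On Mercator the areal scale is sec²φ, so true area = apparent × cos²φ.
True area of island: 26200 × cos²(38.5°) = 26200 × 0.6125 = 16050 km².
True area of survey plot: 160000 × cos²(52.8°) = 160000 × 0.3655 = 58490 km².
Ratio = 16050 / 58490 ≈ 0.274.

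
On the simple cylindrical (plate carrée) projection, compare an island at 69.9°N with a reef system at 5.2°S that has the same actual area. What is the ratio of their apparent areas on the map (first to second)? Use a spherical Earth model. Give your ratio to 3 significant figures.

2.90

In the plate carrée (x = Rλ, y = Rφ), meridians are true-scale (h = 1) and parallels are stretched by k = sec φ.
Areal scale at 69.9°: h·k = 1.000 × 2.910 = 2.910.
Areal scale at 5.2°: h·k = 1.000 × 1.004 = 1.004.
Ratio = 2.910/1.004 ≈ 2.90.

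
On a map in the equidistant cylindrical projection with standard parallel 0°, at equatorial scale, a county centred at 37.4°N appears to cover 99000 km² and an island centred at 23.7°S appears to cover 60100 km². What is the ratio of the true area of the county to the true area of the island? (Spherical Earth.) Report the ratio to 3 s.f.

On the plate carrée, areal scale = h·k = 1 × sec φ, so true area = apparent × cos φ.
True area of county: 99000 × cos(37.4°) = 99000 × 0.7944 = 78650 km².
True area of island: 60100 × cos(23.7°) = 60100 × 0.9157 = 55030 km².
Ratio = 78650 / 55030 ≈ 1.43.

1.43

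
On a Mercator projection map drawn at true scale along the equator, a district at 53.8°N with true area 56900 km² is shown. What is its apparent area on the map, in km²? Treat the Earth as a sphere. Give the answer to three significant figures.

163000 km²

For Mercator, h = k = sec φ (a conformal cylindrical projection has a single point scale, 1/cos φ).
Areal scale = k² = sec²φ = 1/cos²(53.8°) = 1/0.5906² = 2.867.
Apparent area = 56900 × 2.867 ≈ 163000 km².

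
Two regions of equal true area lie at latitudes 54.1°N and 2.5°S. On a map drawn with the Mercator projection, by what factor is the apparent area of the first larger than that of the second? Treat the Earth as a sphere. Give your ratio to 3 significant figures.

2.90

Mercator areal scale is sec²φ.
At 54.1°: sec²(54.1°) = 1/0.5864² = 2.908.
At 2.5°: sec²(2.5°) = 1/0.9990² = 1.002.
Ratio = 2.908/1.002 = cos²(2.5°)/cos²(54.1°) ≈ 2.90.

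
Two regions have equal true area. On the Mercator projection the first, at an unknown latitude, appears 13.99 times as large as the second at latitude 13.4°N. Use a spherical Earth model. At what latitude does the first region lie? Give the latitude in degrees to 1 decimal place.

74.9°

For equal true areas on Mercator, apparent areas scale as sec²φ, so the ratio is cos²φ₂ / cos²φ₁.
cos²φ₂ / cos²φ₁ = 13.99  ⇒  cos φ₁ = cos 13.4° / √13.99 = 0.9728/3.740 = 0.2601.
φ₁ = arccos(0.2601) ≈ 74.9°.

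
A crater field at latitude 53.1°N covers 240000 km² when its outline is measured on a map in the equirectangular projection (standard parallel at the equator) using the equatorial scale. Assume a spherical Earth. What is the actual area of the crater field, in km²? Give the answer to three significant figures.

144000 km²

Plate carrée maps x = Rλ, y = Rφ. The meridian scale is h = 1 and the parallel scale is k = 1/cos φ = sec φ.
Areal scale = h·k = 1 × sec φ; at 53.1°, h = 1.000, k = 1.666, so h·k = 1.666.
True area = apparent / (areal scale) = 240000 / 1.666 ≈ 144000 km².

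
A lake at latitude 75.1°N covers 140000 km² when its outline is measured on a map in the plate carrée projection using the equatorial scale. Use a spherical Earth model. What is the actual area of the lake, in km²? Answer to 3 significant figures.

Plate carrée maps x = Rλ, y = Rφ. The meridian scale is h = 1 and the parallel scale is k = 1/cos φ = sec φ.
Areal scale = h·k = 1 × sec φ; at 75.1°, h = 1.000, k = 3.889, so h·k = 3.889.
True area = apparent / (areal scale) = 140000 / 3.889 ≈ 36000 km².

36000 km²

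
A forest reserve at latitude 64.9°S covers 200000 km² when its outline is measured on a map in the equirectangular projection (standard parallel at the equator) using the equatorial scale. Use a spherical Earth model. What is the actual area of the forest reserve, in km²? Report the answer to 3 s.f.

84800 km²

In the plate carrée (x = Rλ, y = Rφ), meridians are true-scale (h = 1) and parallels are stretched by k = sec φ.
Areal scale = h·k = 1 × sec φ; at 64.9°, h = 1.000, k = 2.357, so h·k = 2.357.
True area = apparent / (areal scale) = 200000 / 2.357 ≈ 84800 km².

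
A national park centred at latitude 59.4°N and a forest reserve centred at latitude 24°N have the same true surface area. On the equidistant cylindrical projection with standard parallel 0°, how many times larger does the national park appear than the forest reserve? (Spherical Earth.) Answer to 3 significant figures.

Plate carrée maps x = Rλ, y = Rφ. The meridian scale is h = 1 and the parallel scale is k = 1/cos φ = sec φ.
Areal scale at 59.4°: h·k = 1.000 × 1.964 = 1.964.
Areal scale at 24°: h·k = 1.000 × 1.095 = 1.095.
Ratio = 1.964/1.095 ≈ 1.79.

1.79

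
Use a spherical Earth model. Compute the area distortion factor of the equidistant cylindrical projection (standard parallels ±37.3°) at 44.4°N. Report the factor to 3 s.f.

1.11

With standard parallel φ₀ = 37.3°, the equirectangular projection gives x = Rλ cos φ₀, y = Rφ, so h = 1 and k = cos 37.3° / cos φ.
Areal scale = h·k = 1 × cos φ₀ / cos φ; at 44.4°, h = 1.000, k = 1.113, so h·k = 1.113.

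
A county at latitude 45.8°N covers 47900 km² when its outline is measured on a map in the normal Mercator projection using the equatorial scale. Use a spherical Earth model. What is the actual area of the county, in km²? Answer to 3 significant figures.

For Mercator, h = k = sec φ (a conformal cylindrical projection has a single point scale, 1/cos φ).
Areal scale = k² = sec²φ = 1/cos²(45.8°) = 1/0.6972² = 2.057.
True area = apparent / (areal scale) = 47900 / 2.057 ≈ 23300 km².

23300 km²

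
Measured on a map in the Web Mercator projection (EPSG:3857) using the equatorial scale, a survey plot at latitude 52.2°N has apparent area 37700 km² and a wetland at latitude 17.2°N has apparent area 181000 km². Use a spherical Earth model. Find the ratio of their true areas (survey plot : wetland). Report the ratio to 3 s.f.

0.0857

Mercator's areal exaggeration is sec²φ; hence true area = (apparent area) · cos²φ.
True area of survey plot: 37700 × cos²(52.2°) = 37700 × 0.3757 = 14160 km².
True area of wetland: 181000 × cos²(17.2°) = 181000 × 0.9126 = 165200 km².
Ratio = 14160 / 165200 ≈ 0.0857.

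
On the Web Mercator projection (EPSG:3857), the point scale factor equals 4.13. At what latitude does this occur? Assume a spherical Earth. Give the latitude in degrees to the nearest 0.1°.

76.0°

Mercator scale is k = sec φ = 1/cos φ.
1/cos φ = 4.13  ⇒  cos φ = 0.2421  ⇒  φ = arccos(0.2421) ≈ 76.0°.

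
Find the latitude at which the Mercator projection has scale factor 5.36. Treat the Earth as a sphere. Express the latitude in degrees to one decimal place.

79.2°

Mercator scale is k = sec φ = 1/cos φ.
1/cos φ = 5.36  ⇒  cos φ = 0.1866  ⇒  φ = arccos(0.1866) ≈ 79.2°.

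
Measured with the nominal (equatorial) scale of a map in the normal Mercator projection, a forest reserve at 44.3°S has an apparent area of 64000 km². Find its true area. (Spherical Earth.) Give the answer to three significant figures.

The Mercator projection is conformal; its linear scale factor is the same in every direction and equals sec φ = 1/cos φ.
Areal scale = k² = sec²φ = 1/cos²(44.3°) = 1/0.7157² = 1.952.
True area = apparent / (areal scale) = 64000 / 1.952 ≈ 32800 km².

32800 km²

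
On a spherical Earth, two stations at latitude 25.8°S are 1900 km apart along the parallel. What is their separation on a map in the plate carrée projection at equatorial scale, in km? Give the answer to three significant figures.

2110 km

In the plate carrée (x = Rλ, y = Rφ), meridians are true-scale (h = 1) and parallels are stretched by k = sec φ.
Along the parallel, k = sec 25.8° = 1/0.9003 = 1.111.
Map distance = 1900 × 1.111 ≈ 2110 km.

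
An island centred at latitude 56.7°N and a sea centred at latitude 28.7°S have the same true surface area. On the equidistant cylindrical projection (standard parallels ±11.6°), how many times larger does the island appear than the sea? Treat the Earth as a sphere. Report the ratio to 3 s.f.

1.60

In the equirectangular projection with standard parallel φ₀ = 11.6° (x = Rλ cos φ₀, y = Rφ), meridians are true-scale (h = 1) and the parallel scale is k = cos φ₀ / cos φ.
Areal scale at 56.7°: h·k = 1.000 × 1.784 = 1.784.
Areal scale at 28.7°: h·k = 1.000 × 1.117 = 1.117.
Ratio = 1.784/1.117 ≈ 1.60.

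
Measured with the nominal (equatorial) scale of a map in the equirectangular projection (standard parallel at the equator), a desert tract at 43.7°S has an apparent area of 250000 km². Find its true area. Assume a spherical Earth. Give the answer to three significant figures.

181000 km²

Plate carrée maps x = Rλ, y = Rφ. The meridian scale is h = 1 and the parallel scale is k = 1/cos φ = sec φ.
Areal scale = h·k = 1 × sec φ; at 43.7°, h = 1.000, k = 1.383, so h·k = 1.383.
True area = apparent / (areal scale) = 250000 / 1.383 ≈ 181000 km².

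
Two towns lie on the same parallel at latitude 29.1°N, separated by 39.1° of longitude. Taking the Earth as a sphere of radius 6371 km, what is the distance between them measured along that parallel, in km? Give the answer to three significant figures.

Arc length along a parallel = R cos φ · Δλ (with Δλ in radians).
= 6371 × cos 29.1° × (39.1° × π/180) = 6371 × 0.8738 × 0.6824 ≈ 3800 km.

3800 km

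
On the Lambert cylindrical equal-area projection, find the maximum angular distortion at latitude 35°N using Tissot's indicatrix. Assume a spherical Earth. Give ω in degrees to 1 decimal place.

The Lambert cylindrical equal-area projection is the cylindrical equal-area projection with its standard parallel at the equator (φ₀ = 0). Cylindrical equal-area (φ₀ = 0°): h = cos φ / cos 0° along meridians, k = cos 0° / cos φ along parallels; h·k = 1.
At 35°: h = 0.8192, k = 1.221; principal scales a = 1.221, b = 0.8192.
sin(ω/2) = (a − b)/(a + b) = 0.4016/2.040 = 0.1969, so ω = 2 arcsin(0.1969) ≈ 22.7°.

22.7°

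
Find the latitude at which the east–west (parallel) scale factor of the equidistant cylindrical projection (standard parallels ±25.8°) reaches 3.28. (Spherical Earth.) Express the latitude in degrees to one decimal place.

74.1°

In the equirectangular projection with standard parallel φ₀ = 25.8° (x = Rλ cos φ₀, y = Rφ), meridians are true-scale (h = 1) and the parallel scale is k = cos φ₀ / cos φ.
k = cos φ₀ / cos φ = 3.28  ⇒  cos φ = cos 25.8° / 3.28 = 0.2745.
φ = arccos(0.2745) ≈ 74.1°.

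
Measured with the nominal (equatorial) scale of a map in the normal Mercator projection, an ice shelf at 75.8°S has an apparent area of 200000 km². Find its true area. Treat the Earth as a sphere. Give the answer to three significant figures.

12000 km²

The Mercator projection is conformal; its linear scale factor is the same in every direction and equals sec φ = 1/cos φ.
Areal scale = k² = sec²φ = 1/cos²(75.8°) = 1/0.2453² = 16.62.
True area = apparent / (areal scale) = 200000 / 16.62 ≈ 12000 km².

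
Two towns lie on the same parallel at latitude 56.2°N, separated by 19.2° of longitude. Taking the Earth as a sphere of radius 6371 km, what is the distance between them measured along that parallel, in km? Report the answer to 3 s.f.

1190 km

Arc length along a parallel = R cos φ · Δλ (with Δλ in radians).
= 6371 × cos 56.2° × (19.2° × π/180) = 6371 × 0.5563 × 0.3351 ≈ 1190 km.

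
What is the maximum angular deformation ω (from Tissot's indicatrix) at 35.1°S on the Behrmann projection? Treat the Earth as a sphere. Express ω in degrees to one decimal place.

Behrmann is a cylindrical equal-area projection with standard parallels at ±30°. For cylindrical equal-area with standard parallel φ₀, h = cos φ / cos φ₀ and k = cos φ₀ / cos φ, so h·k = 1.
At 35.1°: h = 0.9447, k = 1.059; principal scales a = 1.059, b = 0.9447.
sin(ω/2) = (a − b)/(a + b) = 0.1138/2.003 = 0.05681, so ω = 2 arcsin(0.05681) ≈ 6.5°.

6.5°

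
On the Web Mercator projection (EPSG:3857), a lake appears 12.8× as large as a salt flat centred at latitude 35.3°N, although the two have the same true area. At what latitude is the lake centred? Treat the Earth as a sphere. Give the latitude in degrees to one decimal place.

76.8°

On Mercator, (apparent₁)/(apparent₂) = sec²φ₁ / sec²φ₂ when true areas are equal.
cos²φ₂ / cos²φ₁ = 12.8  ⇒  cos φ₁ = cos 35.3° / √12.8 = 0.8161/3.578 = 0.2281.
φ₁ = arccos(0.2281) ≈ 76.8°.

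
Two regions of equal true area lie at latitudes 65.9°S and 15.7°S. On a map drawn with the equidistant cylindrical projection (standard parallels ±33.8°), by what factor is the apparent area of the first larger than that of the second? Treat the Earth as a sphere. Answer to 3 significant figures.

The equidistant cylindrical projection with φ₀ = 33.8° has h = 1 (meridians true) and k = cos φ₀ / cos φ along parallels.
Areal scale at 65.9°: h·k = 1.000 × 2.035 = 2.035.
Areal scale at 15.7°: h·k = 1.000 × 0.8632 = 0.8632.
Ratio = 2.035/0.8632 ≈ 2.36.

2.36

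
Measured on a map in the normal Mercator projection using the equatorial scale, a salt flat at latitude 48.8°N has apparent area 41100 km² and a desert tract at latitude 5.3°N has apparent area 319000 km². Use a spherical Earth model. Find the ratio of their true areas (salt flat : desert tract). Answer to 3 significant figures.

Since Mercator area scale is 1/cos²φ, the true area equals the apparent area multiplied by cos²φ.
True area of salt flat: 41100 × cos²(48.8°) = 41100 × 0.4339 = 17830 km².
True area of desert tract: 319000 × cos²(5.3°) = 319000 × 0.9915 = 316300 km².
Ratio = 17830 / 316300 ≈ 0.0564.

0.0564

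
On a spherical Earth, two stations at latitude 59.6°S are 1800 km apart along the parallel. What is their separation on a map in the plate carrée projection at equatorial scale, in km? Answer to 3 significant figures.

For the equirectangular projection with φ₀ = 0 (plate carrée), h = 1 along meridians and k = sec φ along parallels.
Along the parallel, k = sec 59.6° = 1/0.5060 = 1.976.
Map distance = 1800 × 1.976 ≈ 3560 km.

3560 km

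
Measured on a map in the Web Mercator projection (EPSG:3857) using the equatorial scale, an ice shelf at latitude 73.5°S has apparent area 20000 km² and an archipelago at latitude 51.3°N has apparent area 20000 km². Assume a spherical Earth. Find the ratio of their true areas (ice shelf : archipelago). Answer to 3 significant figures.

On Mercator the areal scale is sec²φ, so true area = apparent × cos²φ.
True area of ice shelf: 20000 × cos²(73.5°) = 20000 × 0.08066 = 1613 km².
True area of archipelago: 20000 × cos²(51.3°) = 20000 × 0.3909 = 7819 km².
Ratio = 1613 / 7819 ≈ 0.206.

0.206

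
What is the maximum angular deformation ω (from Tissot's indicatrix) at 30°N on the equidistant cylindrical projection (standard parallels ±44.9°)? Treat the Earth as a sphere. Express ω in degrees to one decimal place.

The equidistant cylindrical projection with φ₀ = 44.9° has h = 1 (meridians true) and k = cos φ₀ / cos φ along parallels.
At 30°: h = 1.000, k = 0.8179; principal scales a = 1.000, b = 0.8179.
sin(ω/2) = (a − b)/(a + b) = 0.1821/1.818 = 0.1002, so ω = 2 arcsin(0.1002) ≈ 11.5°.

11.5°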